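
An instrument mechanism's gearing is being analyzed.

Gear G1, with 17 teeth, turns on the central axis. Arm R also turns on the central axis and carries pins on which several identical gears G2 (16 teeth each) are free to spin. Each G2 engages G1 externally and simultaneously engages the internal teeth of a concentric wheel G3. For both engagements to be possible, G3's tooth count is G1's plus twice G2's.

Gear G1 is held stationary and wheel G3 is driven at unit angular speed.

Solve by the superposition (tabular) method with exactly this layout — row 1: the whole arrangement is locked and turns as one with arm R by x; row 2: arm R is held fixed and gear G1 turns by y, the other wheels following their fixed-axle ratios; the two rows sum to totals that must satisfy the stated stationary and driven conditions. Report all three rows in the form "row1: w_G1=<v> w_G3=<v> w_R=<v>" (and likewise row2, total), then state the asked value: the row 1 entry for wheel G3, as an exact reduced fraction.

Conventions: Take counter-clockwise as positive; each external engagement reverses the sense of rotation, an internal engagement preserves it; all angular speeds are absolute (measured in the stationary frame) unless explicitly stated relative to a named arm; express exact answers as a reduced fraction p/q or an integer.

row1: w_G1=49/66 w_G3=49/66 w_R=49/66
row2: w_G1=-49/66 w_G3=17/66 w_R=0
total: w_G1=0 w_G3=1 w_R=49/66
asked value: 49/66

class = planetary set [G3 = 17+2·16 = 49; Willis about the carrier]
row 1 (train locked, turned with arm): all members turn x
row 2: sun turns y, ring = −(17/49)·y, arm 0
boundary: total ω_sun = x + y = 0 and total ω_ring = x − (17/49)·y = 1  ⇒  y = -49/66, x = 49/66
row 2 ring = −(17/49)·(-49/66) = 17/66
totals (row 1 + row 2): sun 49/66 + (-49/66) = 0, ring 49/66 + 17/66 = 1, arm 49/66 + 0 = 49/66
asked cell (row1, ring) = 49/66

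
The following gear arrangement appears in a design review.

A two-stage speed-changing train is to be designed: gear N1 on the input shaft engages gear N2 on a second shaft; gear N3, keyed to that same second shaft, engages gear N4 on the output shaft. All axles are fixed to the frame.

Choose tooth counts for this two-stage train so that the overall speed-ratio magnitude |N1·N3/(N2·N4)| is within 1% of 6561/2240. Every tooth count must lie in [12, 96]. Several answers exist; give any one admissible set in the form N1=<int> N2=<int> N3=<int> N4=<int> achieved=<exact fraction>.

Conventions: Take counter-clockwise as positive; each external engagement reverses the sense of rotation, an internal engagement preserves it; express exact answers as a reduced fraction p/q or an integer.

N1=81 N2=28 N3=81 N4=80 achieved=6561/2240

class = fixed-axis compound train [2-stage, 6561/2240 wanted]
target = 6561/2240 in lowest terms: an exact hit needs N1·N3 = k·6561 and N2·N4 = k·2240 for one integer k, every count in [12, 96]; additionally prefer no 1:1 stage (N1 ≠ N2, N3 ≠ N4)
k = 1: N1·N3 = 6561 = 81·81, N2·N4 = 2240 = 28·80
achieved = 81·81/(28·80) = 6561/2240; |achieved − target| = 0 ≤ 6561/224000 ✓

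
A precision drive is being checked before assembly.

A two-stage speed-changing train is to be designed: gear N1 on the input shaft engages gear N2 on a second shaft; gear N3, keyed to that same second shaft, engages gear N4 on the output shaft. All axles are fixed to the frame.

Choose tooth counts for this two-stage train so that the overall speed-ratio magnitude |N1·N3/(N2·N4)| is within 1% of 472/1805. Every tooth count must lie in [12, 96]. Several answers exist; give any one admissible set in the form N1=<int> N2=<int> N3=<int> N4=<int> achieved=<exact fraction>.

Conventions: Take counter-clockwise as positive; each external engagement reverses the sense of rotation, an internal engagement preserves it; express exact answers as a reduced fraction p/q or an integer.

N1=16 N2=38 N3=59 N4=95 achieved=472/1805

class = fixed-axis compound train [2-stage, 472/1805 wanted]
target = 472/1805 in lowest terms: an exact hit needs N1·N3 = k·472 and N2·N4 = k·1805 for one integer k, every count in [12, 96]; additionally prefer no 1:1 stage (N1 ≠ N2, N3 ≠ N4)
k = 1: no 1:1-free in-range split of k·472 and k·1805 into factor pairs; take k = 2
k = 2: N1·N3 = 944 = 16·59, N2·N4 = 3610 = 38·95
achieved = 16·59/(38·95) = 472/1805; |achieved − target| = 0 ≤ 118/45125 ✓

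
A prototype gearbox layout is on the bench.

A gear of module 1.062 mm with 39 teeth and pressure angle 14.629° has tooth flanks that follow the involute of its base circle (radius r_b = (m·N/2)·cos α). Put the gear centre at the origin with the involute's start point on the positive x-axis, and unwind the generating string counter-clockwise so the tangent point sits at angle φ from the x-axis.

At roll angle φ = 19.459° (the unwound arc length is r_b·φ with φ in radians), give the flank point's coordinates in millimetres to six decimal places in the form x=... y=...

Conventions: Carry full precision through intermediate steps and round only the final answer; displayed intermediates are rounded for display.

x=21.160147 y=0.258643

topology: single-mesh involute geometry — m = 1.062, N = 39
pitch radius r_p = m·N/2 = 1.062·39/2 = 20.709000
base radius r_b = r_p·cos α = 20.709000·cos 14.629° = 20.037645
roll angle φ = 19.459° = 0.33962362 rad
x = r_b·(cos φ + φ·sin φ) = 21.160147
y = r_b·(sin φ − φ·cos φ) = 0.258643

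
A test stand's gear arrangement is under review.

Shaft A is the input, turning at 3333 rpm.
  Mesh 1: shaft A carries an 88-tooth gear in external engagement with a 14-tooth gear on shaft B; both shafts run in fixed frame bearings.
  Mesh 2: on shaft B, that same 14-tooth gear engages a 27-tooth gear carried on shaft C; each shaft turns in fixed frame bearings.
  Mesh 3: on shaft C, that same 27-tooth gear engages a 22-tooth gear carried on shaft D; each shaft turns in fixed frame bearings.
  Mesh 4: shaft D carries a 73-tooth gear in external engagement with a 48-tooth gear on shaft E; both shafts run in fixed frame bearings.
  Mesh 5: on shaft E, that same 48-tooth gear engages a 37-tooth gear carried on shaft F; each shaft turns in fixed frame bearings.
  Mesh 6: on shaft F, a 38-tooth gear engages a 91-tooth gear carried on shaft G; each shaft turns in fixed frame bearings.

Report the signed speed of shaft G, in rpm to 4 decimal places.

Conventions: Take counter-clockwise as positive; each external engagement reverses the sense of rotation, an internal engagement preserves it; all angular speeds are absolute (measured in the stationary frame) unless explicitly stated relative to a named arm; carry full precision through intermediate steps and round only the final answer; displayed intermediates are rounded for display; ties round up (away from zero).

+10983.9525 rpm

6-mesh fixed-axis compound train (all bearings frame-fixed)
mesh 1 [88T→14T]: ω = 3333.0000×88/14 = 20950.2857 rpm, sense flips to −
mesh 2 [14T→27T]: ω = 20950.2857×14/27 = 10863.1111 rpm, sense flips to +
mesh 3 [27T→22T]: ω = 10863.1111×27/22 = 13332.0000 rpm, sense flips to −
mesh 4 [73T→48T]: ω = 13332.0000×73/48 = 20275.7500 rpm, sense flips to +
mesh 5 [48T→37T]: ω = 20275.7500×48/37 = 26303.6757 rpm, sense flips to −
mesh 6 [38T→91T]: ω = 26303.6757×38/91 = 10983.9525 rpm, sense flips to +
signed output speed = +10983.9525 rpm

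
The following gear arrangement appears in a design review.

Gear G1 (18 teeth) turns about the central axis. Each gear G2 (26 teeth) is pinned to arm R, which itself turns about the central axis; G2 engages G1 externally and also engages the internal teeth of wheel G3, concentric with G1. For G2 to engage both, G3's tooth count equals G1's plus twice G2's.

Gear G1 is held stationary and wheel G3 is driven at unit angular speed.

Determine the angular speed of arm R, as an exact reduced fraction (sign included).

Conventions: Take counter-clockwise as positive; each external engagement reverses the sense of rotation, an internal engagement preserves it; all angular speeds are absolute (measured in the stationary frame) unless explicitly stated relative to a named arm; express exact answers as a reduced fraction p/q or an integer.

35/44

recognized (axles ride arm R): planetary set, 18/26/70 teeth
ring teeth: 18 + 2·26 = 70
18(ω_sun−ω_arm) = −70(ω_ring−ω_arm),  ω_sun = 0, ω_ring = 1
18(0−ω_arm) = −70(1−ω_arm)  ⇒  88·ω_arm = 70  ⇒  ω_arm = 35/44
exact speed ratio = 35/44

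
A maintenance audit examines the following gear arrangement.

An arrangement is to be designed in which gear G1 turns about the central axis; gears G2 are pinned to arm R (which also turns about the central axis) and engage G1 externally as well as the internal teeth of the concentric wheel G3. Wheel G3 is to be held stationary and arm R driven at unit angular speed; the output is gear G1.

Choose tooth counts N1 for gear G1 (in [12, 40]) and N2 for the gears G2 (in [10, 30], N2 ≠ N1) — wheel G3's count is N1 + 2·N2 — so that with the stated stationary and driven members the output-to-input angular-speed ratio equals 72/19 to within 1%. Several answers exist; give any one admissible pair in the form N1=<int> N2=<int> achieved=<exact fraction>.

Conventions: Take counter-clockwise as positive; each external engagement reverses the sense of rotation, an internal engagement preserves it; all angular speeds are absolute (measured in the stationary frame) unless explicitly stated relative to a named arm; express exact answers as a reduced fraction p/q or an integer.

planetary set to be sized for 72/19 (Willis relation)
Willis with ω_ring = 0: ω_sun/ω_arm = (N1+N3)/N1; set equal to 72/19  ⇒  N3/N1 = 72/19 − 1 = 53/19
N3 = N1 + 2·N2  ⇒  N2/N1 = (N3/N1 − 1)/2 = (53/19 − 1)/2 = 17/19
smallest multiple with N1 ≥ 12 and N2 ≥ 10: k = 1  ⇒  N1 = 1·19 = 19, N2 = 1·17 = 17 (N1 ≤ 40, N2 ≤ 30, N2 ≠ N1 ✓), N3 = 19 + 2·17 = 53
check: (N1+N3)/N1 with N1 = 19, N3 = 53 gives 72/19; |achieved − target| = 0 ≤ 18/475 ✓

N1=19 N2=17 achieved=72/19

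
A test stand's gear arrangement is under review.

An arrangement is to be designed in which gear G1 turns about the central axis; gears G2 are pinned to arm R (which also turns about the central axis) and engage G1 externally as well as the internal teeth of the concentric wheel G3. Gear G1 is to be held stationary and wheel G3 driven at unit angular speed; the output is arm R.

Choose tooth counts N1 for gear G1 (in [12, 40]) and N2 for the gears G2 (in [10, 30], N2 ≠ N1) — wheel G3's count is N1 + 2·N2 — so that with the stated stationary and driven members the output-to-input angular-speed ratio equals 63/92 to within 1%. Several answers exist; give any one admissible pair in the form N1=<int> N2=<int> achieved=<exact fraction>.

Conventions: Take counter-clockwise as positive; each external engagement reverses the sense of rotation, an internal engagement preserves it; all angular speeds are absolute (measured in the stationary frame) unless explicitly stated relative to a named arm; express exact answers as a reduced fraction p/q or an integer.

N1=29 N2=17 achieved=63/92

class = planetary set [ratio 63/92 wanted; Willis about the carrier]
Willis with ω_sun = 0: ω_arm/ω_ring = N3/(N1+N3); set equal to 63/92  ⇒  N3/N1 = (63/92)/(1 − 63/92) = 63/29
N3 = N1 + 2·N2  ⇒  N2/N1 = (N3/N1 − 1)/2 = (63/29 − 1)/2 = 17/29
smallest multiple with N1 ≥ 12 and N2 ≥ 10: k = 1  ⇒  N1 = 1·29 = 29, N2 = 1·17 = 17 (N1 ≤ 40, N2 ≤ 30, N2 ≠ N1 ✓), N3 = 29 + 2·17 = 63
check: N3/(N1+N3) with N1 = 29, N3 = 63 gives 63/92; |achieved − target| = 0 ≤ 63/9200 ✓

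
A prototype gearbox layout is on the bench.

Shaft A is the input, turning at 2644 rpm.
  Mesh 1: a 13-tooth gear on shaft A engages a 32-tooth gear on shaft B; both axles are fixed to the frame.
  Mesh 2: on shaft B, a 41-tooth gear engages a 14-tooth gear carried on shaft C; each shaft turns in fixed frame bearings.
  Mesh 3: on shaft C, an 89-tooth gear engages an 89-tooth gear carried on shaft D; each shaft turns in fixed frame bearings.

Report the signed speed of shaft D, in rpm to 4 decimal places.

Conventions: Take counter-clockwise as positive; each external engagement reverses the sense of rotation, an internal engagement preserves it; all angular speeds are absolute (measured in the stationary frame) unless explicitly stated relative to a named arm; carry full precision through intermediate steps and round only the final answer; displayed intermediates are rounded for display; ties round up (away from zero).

-3145.6518 rpm

recognized (4 fixed axles, 3 meshes): fixed-axis compound train
mesh 1 [13T→32T]: ω = 2644.0000×13/32 = 1074.1250 rpm, sense flips to −
mesh 2 [41T→14T]: ω = 1074.1250×41/14 = 3145.6518 rpm, sense flips to +
mesh 3 [89T→89T]: ω = 3145.6518×89/89 = 3145.6518 rpm, sense flips to −
signed output speed = -3145.6518 rpm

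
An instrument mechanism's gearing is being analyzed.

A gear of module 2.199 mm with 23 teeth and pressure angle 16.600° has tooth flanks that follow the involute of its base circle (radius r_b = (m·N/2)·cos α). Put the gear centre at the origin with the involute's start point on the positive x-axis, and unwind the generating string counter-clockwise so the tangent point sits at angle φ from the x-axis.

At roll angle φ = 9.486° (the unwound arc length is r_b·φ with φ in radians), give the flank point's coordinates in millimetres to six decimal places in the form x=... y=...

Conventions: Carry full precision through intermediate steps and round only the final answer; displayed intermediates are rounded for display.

topology: single-mesh involute geometry — m = 2.199, N = 23
pitch radius r_p = m·N/2 = 2.199·23/2 = 25.288500
base radius r_b = r_p·cos α = 25.288500·cos 16.600° = 24.234540
roll angle φ = 9.486° = 0.16556193 rad
x = r_b·(cos φ + φ·sin φ) = 24.564411
y = r_b·(sin φ − φ·cos φ) = 0.036560

x=24.564411 y=0.036560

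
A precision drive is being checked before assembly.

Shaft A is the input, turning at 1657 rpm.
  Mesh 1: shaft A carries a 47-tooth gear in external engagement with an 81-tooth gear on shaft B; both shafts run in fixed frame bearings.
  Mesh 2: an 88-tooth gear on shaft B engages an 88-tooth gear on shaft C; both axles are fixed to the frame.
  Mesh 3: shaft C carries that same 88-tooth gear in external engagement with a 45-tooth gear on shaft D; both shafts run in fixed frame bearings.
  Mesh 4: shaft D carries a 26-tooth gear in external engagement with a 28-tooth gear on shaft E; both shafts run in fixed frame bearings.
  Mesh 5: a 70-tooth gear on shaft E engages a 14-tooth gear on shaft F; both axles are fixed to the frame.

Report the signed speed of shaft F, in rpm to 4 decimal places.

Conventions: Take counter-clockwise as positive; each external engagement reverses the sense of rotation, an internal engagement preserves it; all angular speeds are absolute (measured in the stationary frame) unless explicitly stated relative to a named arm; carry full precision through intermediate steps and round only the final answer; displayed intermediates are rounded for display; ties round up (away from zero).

topology: fixed-axis compound train — 5 meshes, A→F
mesh 1 [47T→81T]: ω = 1657.0000×47/81 = 961.4691 rpm, sense flips to −
mesh 2 [88T→88T]: ω = 961.4691×88/88 = 961.4691 rpm, sense flips to +
mesh 3 [88T→45T]: ω = 961.4691×88/45 = 1880.2063 rpm, sense flips to −
mesh 4 [26T→28T]: ω = 1880.2063×26/28 = 1745.9059 rpm, sense flips to +
mesh 5 [70T→14T]: ω = 1745.9059×70/14 = 8729.5293 rpm, sense flips to −
signed output speed = -8729.5293 rpm

-8729.5293 rpm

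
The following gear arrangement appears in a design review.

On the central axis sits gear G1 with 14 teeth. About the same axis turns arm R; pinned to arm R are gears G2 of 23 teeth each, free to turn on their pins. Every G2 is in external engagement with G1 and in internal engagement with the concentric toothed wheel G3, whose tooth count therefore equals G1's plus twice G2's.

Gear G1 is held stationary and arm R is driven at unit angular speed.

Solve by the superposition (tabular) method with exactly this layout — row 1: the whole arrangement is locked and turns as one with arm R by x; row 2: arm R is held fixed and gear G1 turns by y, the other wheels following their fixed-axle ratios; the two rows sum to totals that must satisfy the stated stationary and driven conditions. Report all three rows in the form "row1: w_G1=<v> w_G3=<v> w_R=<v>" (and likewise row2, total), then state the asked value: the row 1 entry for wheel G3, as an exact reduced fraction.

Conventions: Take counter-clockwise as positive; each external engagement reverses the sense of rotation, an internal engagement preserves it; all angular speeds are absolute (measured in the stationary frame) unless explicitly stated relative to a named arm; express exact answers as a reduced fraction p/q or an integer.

recognized (axles ride arm R): planetary set, 14/23/60 teeth
superposition row 1 [locked train]: every member turns x
row 2 — arm fixed, fixed-axis ratios: sun y, ring −(14/60)·y, arm 0
boundary: total ω_sun = x + y = 0 and total ω_arm = x = 1  ⇒  y = -1, x = 1
row 2 ring = −(14/60)·(-1) = 7/30
totals (row 1 + row 2): sun 1 + (-1) = 0, ring 1 + 7/30 = 37/30, arm 1 + 0 = 1
asked cell (row1, ring) = 1

row1: w_G1=1 w_G3=1 w_R=1
row2: w_G1=-1 w_G3=7/30 w_R=0
total: w_G1=0 w_G3=37/30 w_R=1
asked value: 1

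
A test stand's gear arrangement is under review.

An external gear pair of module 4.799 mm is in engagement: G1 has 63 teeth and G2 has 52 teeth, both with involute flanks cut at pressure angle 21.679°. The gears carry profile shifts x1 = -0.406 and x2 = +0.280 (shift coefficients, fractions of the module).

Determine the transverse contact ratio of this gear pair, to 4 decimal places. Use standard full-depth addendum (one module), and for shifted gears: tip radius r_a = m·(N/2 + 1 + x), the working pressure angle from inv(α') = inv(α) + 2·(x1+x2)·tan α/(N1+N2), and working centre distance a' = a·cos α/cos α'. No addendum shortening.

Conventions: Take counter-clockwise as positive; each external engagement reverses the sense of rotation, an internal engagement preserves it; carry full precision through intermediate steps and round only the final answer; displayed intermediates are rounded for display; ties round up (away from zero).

single-mesh involute tooth geometry (63T engaging 52T at module 4.799)
base radii: r_b1 = 140.476054, r_b2 = 115.948489
tip radii: r_a1 = 154.019106, r_a2 = 130.916720
inv(α') = inv(21.679°) + 2·(-0.406+0.280)·tan α/(63+52) = 0.01828281  ⇒  α' = 21.35796°
a' = a·cos α / cos α' = 275.9425·cos 21.679°/cos 21.35796° = 275.333544
action lengths: √(r_a1²−r_b1²) = 63.153490, √(r_a2²−r_b2²) = 60.787626
base pitch p_b = π·m·cos α = 14.010112
CR = (63.153490 + 60.787626 − 275.333544·sin 21.35796°)/14.010112 = 1.689238
contact ratio ≈ 1.6892

1.6892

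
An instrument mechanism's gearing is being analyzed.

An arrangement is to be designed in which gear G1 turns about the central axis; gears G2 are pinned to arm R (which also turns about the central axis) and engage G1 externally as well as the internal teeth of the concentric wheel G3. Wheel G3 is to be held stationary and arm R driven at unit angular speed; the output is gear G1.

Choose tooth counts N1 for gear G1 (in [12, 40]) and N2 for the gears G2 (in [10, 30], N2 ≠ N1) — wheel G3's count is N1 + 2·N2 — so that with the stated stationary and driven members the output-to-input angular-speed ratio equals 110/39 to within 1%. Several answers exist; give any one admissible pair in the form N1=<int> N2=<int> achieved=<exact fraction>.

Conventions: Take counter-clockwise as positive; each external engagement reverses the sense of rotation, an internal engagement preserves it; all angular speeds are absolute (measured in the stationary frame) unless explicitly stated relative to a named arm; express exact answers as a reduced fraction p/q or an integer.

N1=39 N2=16 achieved=110/39

topology: planetary set — design target 110/39, arm = carrier (Willis)
Willis with ω_ring = 0: ω_sun/ω_arm = (N1+N3)/N1; set equal to 110/39  ⇒  N3/N1 = 110/39 − 1 = 71/39
N3 = N1 + 2·N2  ⇒  N2/N1 = (N3/N1 − 1)/2 = (71/39 − 1)/2 = 16/39
smallest multiple with N1 ≥ 12 and N2 ≥ 10: k = 1  ⇒  N1 = 1·39 = 39, N2 = 1·16 = 16 (N1 ≤ 40, N2 ≤ 30, N2 ≠ N1 ✓), N3 = 39 + 2·16 = 71
check: (N1+N3)/N1 with N1 = 39, N3 = 71 gives 110/39; |achieved − target| = 0 ≤ 11/390 ✓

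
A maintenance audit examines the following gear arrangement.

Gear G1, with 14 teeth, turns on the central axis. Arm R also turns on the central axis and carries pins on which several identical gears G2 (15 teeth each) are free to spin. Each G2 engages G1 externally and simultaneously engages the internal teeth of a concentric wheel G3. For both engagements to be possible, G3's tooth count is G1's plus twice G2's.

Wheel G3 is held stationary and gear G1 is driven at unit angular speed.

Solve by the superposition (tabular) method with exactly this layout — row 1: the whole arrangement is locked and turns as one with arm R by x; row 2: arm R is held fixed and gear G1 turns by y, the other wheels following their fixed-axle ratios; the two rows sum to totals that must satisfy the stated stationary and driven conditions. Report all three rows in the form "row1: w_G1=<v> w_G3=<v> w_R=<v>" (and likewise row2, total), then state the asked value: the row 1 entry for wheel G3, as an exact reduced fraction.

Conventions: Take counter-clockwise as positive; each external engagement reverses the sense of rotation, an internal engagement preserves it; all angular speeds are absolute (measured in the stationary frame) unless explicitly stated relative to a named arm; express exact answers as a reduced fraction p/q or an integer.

row1: w_G1=7/29 w_G3=7/29 w_R=7/29
row2: w_G1=22/29 w_G3=-7/29 w_R=0
total: w_G1=1 w_G3=0 w_R=7/29
asked value: 7/29

class = planetary set [G3 = 14+2·15 = 44; Willis about the carrier]
row 1: whole set turns with the arm by x
superposition row 2 [arm held]: sun y, ring −(14/44)·y, arm 0
boundary: total ω_ring = x − (14/44)·y = 0 and total ω_sun = x + y = 1  ⇒  y = 22/29, x = 7/29
row 2 ring = −(14/44)·22/29 = -7/29
totals (row 1 + row 2): sun 7/29 + 22/29 = 1, ring 7/29 + (-7/29) = 0, arm 7/29 + 0 = 7/29
asked cell (row1, ring) = 7/29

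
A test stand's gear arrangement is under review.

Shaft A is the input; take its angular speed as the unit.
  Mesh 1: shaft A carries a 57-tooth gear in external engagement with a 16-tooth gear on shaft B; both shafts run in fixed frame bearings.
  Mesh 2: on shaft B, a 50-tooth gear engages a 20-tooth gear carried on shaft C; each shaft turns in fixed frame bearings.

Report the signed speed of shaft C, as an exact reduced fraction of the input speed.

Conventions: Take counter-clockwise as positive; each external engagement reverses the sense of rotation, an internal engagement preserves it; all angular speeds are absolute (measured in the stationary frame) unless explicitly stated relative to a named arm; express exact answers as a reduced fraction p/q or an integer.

2-mesh fixed-axis compound train (all bearings frame-fixed)
mesh 1 [57T→16T]: |ω|/ω_in = 1×57/16 = 57/16, sense flips to −
mesh 2 [50T→20T]: |ω|/ω_in = (57/16)×50/20 = 285/32, sense flips to +
signed output speed (× input speed) = 285/32

285/32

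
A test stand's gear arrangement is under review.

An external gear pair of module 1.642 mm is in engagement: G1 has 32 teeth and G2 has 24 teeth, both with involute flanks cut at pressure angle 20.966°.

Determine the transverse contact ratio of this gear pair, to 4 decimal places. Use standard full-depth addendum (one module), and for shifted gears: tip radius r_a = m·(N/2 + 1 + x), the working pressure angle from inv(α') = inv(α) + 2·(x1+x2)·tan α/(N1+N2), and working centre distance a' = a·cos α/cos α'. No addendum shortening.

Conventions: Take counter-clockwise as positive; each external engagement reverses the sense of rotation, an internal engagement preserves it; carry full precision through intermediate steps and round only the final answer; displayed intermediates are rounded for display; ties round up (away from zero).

single-mesh involute tooth geometry (32T engaging 24T at module 1.642)
base radii: r_b1 = 24.532608, r_b2 = 18.399456
tip radii: r_a1 = 27.914000, r_a2 = 21.346000
no profile shift: α' = α, a' = a
action lengths: √(r_a1²−r_b1²) = 13.317003, √(r_a2²−r_b2²) = 10.821818
base pitch p_b = π·m·cos α = 4.816966
CR = (13.317003 + 10.821818 − 45.976000·sin 20.96600°)/4.816966 = 1.596019
contact ratio ≈ 1.5960

1.5960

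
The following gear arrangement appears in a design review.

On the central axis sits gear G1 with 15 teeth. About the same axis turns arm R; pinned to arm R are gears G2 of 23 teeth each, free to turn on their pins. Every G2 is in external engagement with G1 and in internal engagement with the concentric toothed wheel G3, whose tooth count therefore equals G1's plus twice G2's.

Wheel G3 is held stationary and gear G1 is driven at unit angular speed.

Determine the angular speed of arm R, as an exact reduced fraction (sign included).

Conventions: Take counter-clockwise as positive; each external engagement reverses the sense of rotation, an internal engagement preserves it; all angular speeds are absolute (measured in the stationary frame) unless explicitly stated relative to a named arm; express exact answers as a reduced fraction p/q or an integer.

planetary set (15T centre, 23T on arm, 61T internal) — Willis relation
ring teeth: 15 + 2·23 = 61
15(ω_sun−ω_arm) = −61(ω_ring−ω_arm),  ω_ring = 0, ω_sun = 1
15(1−ω_arm) = −61(0−ω_arm)  ⇒  76·ω_arm = 15  ⇒  ω_arm = 15/76
exact speed ratio = 15/76

15/76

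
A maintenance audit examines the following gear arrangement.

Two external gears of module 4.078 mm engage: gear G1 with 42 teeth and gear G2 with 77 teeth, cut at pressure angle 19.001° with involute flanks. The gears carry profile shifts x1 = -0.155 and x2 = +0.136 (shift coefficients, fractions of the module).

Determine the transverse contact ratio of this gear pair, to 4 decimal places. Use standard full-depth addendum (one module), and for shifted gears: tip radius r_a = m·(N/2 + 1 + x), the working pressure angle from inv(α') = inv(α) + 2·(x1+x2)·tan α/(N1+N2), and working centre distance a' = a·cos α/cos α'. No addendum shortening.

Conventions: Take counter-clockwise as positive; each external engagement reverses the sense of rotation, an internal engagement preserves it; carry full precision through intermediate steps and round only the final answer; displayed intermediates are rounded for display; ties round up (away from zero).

1.8431

topology: single-mesh involute geometry — m = 4.078, 42T/77T pair
base radii: r_b1 = 80.971833, r_b2 = 148.448361
tip radii: r_a1 = 89.083910, r_a2 = 161.635608
inv(α') = inv(19.001°) + 2·(-0.155+0.136)·tan α/(42+77) = 0.01260717  ⇒  α' = 18.94771°
a' = a·cos α / cos α' = 242.6410·cos 19.001°/cos 18.94771° = 242.563413
action lengths: √(r_a1²−r_b1²) = 37.141692, √(r_a2²−r_b2²) = 63.946493
base pitch p_b = π·m·cos α = 12.113358
CR = (37.141692 + 63.946493 − 242.563413·sin 18.94771°)/12.113358 = 1.843140
contact ratio ≈ 1.8431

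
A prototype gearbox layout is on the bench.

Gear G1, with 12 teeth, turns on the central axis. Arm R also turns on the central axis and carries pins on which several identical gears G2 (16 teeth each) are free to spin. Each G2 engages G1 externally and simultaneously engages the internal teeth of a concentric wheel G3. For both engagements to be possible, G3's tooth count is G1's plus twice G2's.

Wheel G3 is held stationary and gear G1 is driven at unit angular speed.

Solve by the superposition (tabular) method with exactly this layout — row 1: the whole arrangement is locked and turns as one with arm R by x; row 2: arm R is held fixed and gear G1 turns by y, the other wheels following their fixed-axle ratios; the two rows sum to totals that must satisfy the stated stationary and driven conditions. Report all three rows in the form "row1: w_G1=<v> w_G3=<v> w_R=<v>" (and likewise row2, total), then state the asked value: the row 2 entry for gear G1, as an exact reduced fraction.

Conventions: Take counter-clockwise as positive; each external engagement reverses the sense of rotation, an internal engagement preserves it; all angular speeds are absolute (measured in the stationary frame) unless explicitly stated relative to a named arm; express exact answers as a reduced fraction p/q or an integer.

row1: w_G1=3/14 w_G3=3/14 w_R=3/14
row2: w_G1=11/14 w_G3=-3/14 w_R=0
total: w_G1=1 w_G3=0 w_R=3/14
asked value: 11/14

planetary set (12T centre, 16T on arm, 44T internal) — Willis relation
superposition row 1 [locked train]: every member turns x
row 2 — arm fixed, fixed-axis ratios: sun y, ring −(12/44)·y, arm 0
boundary: total ω_ring = x − (12/44)·y = 0 and total ω_sun = x + y = 1  ⇒  y = 11/14, x = 3/14
row 2 ring = −(12/44)·11/14 = -3/14
totals (row 1 + row 2): sun 3/14 + 11/14 = 1, ring 3/14 + (-3/14) = 0, arm 3/14 + 0 = 3/14
asked cell (row2, sun) = 11/14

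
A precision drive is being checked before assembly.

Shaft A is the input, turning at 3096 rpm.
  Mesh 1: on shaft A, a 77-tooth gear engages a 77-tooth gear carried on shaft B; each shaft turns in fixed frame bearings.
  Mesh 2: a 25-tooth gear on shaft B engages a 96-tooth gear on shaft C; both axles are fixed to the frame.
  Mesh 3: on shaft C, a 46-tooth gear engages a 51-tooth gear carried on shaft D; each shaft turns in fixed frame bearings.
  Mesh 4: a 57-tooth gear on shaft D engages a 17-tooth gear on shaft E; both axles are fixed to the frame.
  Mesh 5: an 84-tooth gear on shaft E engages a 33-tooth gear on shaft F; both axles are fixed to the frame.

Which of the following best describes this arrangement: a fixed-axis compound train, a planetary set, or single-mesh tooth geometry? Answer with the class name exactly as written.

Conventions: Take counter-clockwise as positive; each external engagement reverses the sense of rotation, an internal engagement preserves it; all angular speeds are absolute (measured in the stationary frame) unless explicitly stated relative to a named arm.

topology: fixed-axis compound train — 5 meshes, A→F
classification: fixed-axis compound train

fixed-axis compound train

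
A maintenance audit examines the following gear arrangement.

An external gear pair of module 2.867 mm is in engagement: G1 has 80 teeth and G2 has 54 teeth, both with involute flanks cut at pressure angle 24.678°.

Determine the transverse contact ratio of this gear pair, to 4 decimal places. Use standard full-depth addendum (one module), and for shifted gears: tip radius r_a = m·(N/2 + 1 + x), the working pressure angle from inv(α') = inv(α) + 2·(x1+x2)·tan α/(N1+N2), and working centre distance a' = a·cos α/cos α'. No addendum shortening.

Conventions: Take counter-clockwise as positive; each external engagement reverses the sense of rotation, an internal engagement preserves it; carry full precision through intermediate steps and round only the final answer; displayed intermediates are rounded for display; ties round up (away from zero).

1.5734

topology: single-mesh involute geometry — m = 2.867, 80T/54T pair
base radii: r_b1 = 104.206110, r_b2 = 70.339125
tip radii: r_a1 = 117.547000, r_a2 = 80.276000
no profile shift: α' = α, a' = a
action lengths: √(r_a1²−r_b1²) = 54.391026, √(r_a2²−r_b2²) = 38.686480
base pitch p_b = π·m·cos α = 8.184329
CR = (54.391026 + 38.686480 − 192.089000·sin 24.67800°)/8.184329 = 1.573355
contact ratio ≈ 1.5734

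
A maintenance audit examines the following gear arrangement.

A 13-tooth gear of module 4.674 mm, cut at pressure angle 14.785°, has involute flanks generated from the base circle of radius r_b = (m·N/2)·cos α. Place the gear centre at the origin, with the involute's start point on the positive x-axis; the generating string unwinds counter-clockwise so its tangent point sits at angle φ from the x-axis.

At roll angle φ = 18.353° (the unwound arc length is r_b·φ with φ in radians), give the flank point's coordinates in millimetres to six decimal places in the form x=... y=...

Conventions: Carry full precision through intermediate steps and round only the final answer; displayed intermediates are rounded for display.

x=30.843672 y=0.318529

class = single-mesh tooth geometry [base-circle involute, m = 4.674, 13T]
pitch radius r_p = m·N/2 = 4.674·13/2 = 30.381000
base radius r_b = r_p·cos α = 30.381000·cos 14.785° = 29.375092
roll angle φ = 18.353° = 0.32032028 rad
x = r_b·(cos φ + φ·sin φ) = 30.843672
y = r_b·(sin φ − φ·cos φ) = 0.318529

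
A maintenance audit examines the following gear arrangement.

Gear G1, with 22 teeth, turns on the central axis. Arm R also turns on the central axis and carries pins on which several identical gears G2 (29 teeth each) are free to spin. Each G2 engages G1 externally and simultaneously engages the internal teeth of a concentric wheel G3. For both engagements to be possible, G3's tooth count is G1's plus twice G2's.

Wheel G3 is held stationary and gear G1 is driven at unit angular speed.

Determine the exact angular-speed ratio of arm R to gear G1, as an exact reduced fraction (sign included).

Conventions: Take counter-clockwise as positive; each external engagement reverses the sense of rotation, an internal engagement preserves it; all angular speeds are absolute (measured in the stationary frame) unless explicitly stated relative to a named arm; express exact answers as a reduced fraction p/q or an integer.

11/51

class = planetary set [G3 = 22+2·29 = 80; Willis about the carrier]
ring teeth: 22 + 2·29 = 80
22(ω_sun−ω_arm) = −80(ω_ring−ω_arm),  ω_ring = 0, ω_sun = 1
22(1−ω_arm) = −80(0−ω_arm)  ⇒  102·ω_arm = 22  ⇒  ω_arm = 11/51
ω_out/ω_in = 11/51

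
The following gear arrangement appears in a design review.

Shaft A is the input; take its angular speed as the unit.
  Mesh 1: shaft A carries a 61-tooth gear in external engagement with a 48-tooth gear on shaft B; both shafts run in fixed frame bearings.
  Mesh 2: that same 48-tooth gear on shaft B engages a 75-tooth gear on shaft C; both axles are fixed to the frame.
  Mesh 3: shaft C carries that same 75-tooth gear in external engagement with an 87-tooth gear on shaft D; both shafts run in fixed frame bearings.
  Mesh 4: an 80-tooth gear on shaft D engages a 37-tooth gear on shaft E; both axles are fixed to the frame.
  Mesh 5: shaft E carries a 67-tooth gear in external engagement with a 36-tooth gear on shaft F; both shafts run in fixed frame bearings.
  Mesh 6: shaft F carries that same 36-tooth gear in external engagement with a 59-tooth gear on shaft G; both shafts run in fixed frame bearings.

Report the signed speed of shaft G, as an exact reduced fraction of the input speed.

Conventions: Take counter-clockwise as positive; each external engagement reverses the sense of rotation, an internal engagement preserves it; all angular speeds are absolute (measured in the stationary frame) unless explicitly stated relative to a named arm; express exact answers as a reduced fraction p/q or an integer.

326960/189921

6-mesh fixed-axis compound train (all bearings frame-fixed)
mesh 1 [61T→48T]: |ω|/ω_in = 1×61/48 = 61/48, sense flips to −
mesh 2 [48T→75T]: |ω|/ω_in = (61/48)×48/75 = 61/75, sense flips to +
mesh 3 [75T→87T]: |ω|/ω_in = (61/75)×75/87 = 61/87, sense flips to −
mesh 4 [80T→37T]: |ω|/ω_in = (61/87)×80/37 = 4880/3219, sense flips to +
mesh 5 [67T→36T]: |ω|/ω_in = (4880/3219)×67/36 = 81740/28971, sense flips to −
mesh 6 [36T→59T]: |ω|/ω_in = (81740/28971)×36/59 = 326960/189921, sense flips to +
signed output speed (× input speed) = 326960/189921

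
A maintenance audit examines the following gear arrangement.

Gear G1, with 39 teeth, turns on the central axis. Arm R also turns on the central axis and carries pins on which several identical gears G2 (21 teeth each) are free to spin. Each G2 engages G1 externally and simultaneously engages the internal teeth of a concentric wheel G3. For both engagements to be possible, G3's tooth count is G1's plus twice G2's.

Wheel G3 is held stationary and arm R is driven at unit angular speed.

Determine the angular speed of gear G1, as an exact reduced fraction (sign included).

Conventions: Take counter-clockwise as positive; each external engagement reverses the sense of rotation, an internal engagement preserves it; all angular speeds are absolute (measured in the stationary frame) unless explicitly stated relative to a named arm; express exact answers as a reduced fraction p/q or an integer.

40/13

recognized (axles ride arm R): planetary set, 39/21/81 teeth
ring teeth: 39 + 2·21 = 81
39(ω_sun−ω_arm) = −81(ω_ring−ω_arm),  ω_ring = 0, ω_arm = 1
ω_sun = 1 − (81/39)(0−1) = 40/13
exact speed ratio = 40/13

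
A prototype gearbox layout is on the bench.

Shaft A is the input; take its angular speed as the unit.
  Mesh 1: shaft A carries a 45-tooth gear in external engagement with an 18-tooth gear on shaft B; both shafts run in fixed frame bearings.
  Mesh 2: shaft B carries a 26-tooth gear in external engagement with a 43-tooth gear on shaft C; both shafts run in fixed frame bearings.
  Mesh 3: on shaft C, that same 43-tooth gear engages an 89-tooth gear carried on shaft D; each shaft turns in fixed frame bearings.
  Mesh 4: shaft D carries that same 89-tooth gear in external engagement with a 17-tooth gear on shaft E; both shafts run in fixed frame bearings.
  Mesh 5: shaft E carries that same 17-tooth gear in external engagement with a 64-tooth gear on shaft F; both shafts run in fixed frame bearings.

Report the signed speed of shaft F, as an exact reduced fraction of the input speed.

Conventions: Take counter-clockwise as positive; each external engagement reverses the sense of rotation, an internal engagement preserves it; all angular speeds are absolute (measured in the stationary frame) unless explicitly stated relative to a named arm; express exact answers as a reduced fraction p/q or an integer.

-65/64

5-mesh fixed-axis compound train (all bearings frame-fixed)
mesh 1 [45T→18T]: |ω|/ω_in = 1×45/18 = 5/2, sense flips to −
mesh 2 [26T→43T]: |ω|/ω_in = (5/2)×26/43 = 65/43, sense flips to +
mesh 3 [43T→89T]: |ω|/ω_in = (65/43)×43/89 = 65/89, sense flips to −
mesh 4 [89T→17T]: |ω|/ω_in = (65/89)×89/17 = 65/17, sense flips to +
mesh 5 [17T→64T]: |ω|/ω_in = (65/17)×17/64 = 65/64, sense flips to −
signed output speed (× input speed) = -65/64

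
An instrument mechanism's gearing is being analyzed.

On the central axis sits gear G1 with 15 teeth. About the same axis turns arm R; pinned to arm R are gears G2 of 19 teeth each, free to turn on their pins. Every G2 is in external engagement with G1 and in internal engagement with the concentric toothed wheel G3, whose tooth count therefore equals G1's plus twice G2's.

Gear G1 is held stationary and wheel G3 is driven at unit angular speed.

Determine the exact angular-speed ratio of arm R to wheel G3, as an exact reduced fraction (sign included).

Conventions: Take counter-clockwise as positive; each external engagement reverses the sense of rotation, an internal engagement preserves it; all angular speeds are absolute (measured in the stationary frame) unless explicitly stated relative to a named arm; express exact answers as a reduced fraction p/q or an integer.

recognized (axles ride arm R): planetary set, 15/19/53 teeth
ring teeth: 15 + 2·19 = 53
15(ω_sun−ω_arm) = −53(ω_ring−ω_arm),  ω_sun = 0, ω_ring = 1
15(0−ω_arm) = −53(1−ω_arm)  ⇒  68·ω_arm = 53  ⇒  ω_arm = 53/68
ω_out/ω_in = 53/68

53/68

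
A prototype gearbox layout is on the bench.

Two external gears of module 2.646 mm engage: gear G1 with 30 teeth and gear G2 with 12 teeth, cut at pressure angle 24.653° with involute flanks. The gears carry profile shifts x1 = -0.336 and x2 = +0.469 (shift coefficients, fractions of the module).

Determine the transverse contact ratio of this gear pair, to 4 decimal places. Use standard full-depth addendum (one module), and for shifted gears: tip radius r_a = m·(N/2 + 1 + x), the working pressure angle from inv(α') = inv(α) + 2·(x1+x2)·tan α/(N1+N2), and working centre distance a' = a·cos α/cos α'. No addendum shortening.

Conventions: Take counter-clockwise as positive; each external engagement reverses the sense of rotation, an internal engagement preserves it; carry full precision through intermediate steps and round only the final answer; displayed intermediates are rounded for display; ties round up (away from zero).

1.3129

topology: single-mesh involute geometry — m = 2.646, 30T/12T pair
base radii: r_b1 = 36.072282, r_b2 = 14.428913
tip radii: r_a1 = 41.446944, r_a2 = 19.762974
inv(α') = inv(24.653°) + 2·(-0.336+0.469)·tan α/(30+12) = 0.03158584  ⇒  α' = 25.41639°
a' = a·cos α / cos α' = 55.5660·cos 24.653°/cos 25.41639° = 55.912859
action lengths: √(r_a1²−r_b1²) = 20.411752, √(r_a2²−r_b2²) = 13.504874
base pitch p_b = π·m·cos α = 7.554961
CR = (20.411752 + 13.504874 − 55.912859·sin 25.41639°)/7.554961 = 1.312937
contact ratio ≈ 1.3129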